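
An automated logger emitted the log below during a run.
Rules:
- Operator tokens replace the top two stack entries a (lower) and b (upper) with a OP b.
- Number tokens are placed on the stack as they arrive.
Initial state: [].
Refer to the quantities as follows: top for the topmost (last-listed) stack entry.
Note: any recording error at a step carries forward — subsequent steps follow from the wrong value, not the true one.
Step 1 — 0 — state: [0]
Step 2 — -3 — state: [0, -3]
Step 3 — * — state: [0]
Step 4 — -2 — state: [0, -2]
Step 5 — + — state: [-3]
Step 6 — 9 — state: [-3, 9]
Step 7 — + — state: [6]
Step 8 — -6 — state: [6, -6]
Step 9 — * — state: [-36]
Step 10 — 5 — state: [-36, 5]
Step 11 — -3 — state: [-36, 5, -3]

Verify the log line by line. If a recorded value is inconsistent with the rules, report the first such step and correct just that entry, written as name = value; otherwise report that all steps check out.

1. push 0: top = 0 (consistent with the log)
2. push -3: top = -3 (matches)
3. 0 * -3 = 0 (confirmed correct)
4. push -2: top = -2 (confirmed correct)
5. 0 + -2 = -2 (the log has a different value)
The audit stops at step 5: the recorded entry is wrong and should be top = -2.

step 5, top = -2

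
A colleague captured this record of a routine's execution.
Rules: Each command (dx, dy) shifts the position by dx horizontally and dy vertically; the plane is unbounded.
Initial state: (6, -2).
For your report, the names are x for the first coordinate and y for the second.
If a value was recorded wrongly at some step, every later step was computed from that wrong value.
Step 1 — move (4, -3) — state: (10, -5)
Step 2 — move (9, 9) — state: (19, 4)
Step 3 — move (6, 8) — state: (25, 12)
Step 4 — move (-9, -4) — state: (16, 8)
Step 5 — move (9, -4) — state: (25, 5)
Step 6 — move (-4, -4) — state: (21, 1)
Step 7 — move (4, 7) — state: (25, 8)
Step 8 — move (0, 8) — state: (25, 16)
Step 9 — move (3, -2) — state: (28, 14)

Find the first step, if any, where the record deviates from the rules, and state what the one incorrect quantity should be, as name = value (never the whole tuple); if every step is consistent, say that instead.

Recomputing the run from the initial state:
step 1: x = 10, y = -5
step 2: x = 19, y = 4
step 3: x = 25, y = 12
step 4: x = 16, y = 8
step 5: x = 25, y = 4
step 6: x = 21, y = 0
step 7: x = 25, y = 7
step 8: x = 25, y = 15
step 9: x = 28, y = 13
The first disagreement with the record is at step 5, where the value should be y = 4.

step 5, y = 4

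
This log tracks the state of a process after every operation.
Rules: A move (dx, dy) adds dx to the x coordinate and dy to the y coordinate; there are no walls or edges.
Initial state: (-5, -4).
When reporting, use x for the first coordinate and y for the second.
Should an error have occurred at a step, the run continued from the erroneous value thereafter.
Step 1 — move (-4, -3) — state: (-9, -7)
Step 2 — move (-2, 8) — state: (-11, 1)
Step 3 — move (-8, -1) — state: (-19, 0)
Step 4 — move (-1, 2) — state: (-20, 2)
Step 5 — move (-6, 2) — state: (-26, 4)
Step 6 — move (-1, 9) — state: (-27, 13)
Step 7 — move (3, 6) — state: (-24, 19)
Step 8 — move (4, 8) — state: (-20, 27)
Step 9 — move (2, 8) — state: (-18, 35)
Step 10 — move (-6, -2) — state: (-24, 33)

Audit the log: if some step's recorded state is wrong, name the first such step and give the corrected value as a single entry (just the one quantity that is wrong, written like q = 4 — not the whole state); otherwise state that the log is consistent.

Recomputing the run from the initial state:
step 1: x = -9, y = -7
step 2: x = -11, y = 1
step 3: x = -19, y = 0
step 4: x = -20, y = 2
step 5: x = -26, y = 4
step 6: x = -27, y = 13
step 7: x = -24, y = 19
step 8: x = -20, y = 27
step 9: x = -18, y = 35
step 10: x = -24, y = 33
This matches the log at every step.

no error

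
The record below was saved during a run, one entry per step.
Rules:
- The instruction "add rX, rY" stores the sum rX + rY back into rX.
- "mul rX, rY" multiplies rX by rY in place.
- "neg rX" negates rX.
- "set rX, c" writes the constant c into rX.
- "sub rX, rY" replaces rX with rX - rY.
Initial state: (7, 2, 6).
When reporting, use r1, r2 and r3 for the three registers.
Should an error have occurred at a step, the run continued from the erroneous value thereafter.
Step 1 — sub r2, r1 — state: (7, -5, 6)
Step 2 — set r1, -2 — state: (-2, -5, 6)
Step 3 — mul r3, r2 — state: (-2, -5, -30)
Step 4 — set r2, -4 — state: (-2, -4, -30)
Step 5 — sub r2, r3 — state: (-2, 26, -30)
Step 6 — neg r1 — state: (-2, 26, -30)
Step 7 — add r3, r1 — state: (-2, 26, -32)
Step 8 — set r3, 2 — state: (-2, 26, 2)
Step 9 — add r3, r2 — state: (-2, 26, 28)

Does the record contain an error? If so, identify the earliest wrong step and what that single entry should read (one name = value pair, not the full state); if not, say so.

Recomputing the run from the initial state:
step 1: r1 = 7, r2 = -5, r3 = 6
step 2: r1 = -2, r2 = -5, r3 = 6
step 3: r1 = -2, r2 = -5, r3 = -30
step 4: r1 = -2, r2 = -4, r3 = -30
step 5: r1 = -2, r2 = 26, r3 = -30
step 6: r1 = 2, r2 = 26, r3 = -30
step 7: r1 = 2, r2 = 26, r3 = -28
step 8: r1 = 2, r2 = 26, r3 = 2
step 9: r1 = 2, r2 = 26, r3 = 28
The first disagreement with the record is at step 6, where the value should be r1 = 2.

step 6, r1 = 2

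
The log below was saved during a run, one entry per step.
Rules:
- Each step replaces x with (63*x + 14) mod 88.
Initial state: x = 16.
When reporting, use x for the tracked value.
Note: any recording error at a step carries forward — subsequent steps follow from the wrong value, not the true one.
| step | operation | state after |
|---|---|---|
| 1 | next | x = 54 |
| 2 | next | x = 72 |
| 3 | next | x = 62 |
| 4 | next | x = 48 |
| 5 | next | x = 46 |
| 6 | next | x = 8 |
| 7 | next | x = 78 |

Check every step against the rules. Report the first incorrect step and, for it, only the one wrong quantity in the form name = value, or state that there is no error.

no error

Step 1: x = (63*16 + 14) mod 88 = 54 — same as recorded.
Step 2: x = (63*54 + 14) mod 88 = 72 — consistent with the log.
Step 3: x = (63*72 + 14) mod 88 = 62 — verified.
Step 4: x = (63*62 + 14) mod 88 = 48 — same as recorded.
Step 5: x = (63*48 + 14) mod 88 = 46 — exactly as logged.
Step 6: x = (63*46 + 14) mod 88 = 8 — consistent with the log.
Step 7: x = (63*8 + 14) mod 88 = 78 — exactly as logged.
All entries verified; no error found.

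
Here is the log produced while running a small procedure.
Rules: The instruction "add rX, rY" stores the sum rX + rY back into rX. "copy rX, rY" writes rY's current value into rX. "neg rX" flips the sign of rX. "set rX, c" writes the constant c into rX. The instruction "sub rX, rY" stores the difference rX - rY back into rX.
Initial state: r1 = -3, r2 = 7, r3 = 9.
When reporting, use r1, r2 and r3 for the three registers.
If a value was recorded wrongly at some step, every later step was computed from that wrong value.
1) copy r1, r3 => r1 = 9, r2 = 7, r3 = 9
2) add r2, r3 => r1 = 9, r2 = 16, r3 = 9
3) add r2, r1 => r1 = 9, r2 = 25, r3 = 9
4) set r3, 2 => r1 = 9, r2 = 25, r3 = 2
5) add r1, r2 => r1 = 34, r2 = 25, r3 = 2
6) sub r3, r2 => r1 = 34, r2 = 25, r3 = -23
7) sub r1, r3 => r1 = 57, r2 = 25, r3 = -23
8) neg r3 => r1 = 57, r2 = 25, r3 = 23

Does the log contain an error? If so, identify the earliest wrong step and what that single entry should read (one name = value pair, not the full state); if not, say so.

no error

Recomputing the run from the initial state:
step 1: r1 = 9, r2 = 7, r3 = 9
step 2: r1 = 9, r2 = 16, r3 = 9
step 3: r1 = 9, r2 = 25, r3 = 9
step 4: r1 = 9, r2 = 25, r3 = 2
step 5: r1 = 34, r2 = 25, r3 = 2
step 6: r1 = 34, r2 = 25, r3 = -23
step 7: r1 = 57, r2 = 25, r3 = -23
step 8: r1 = 57, r2 = 25, r3 = 23
This matches the log at every step.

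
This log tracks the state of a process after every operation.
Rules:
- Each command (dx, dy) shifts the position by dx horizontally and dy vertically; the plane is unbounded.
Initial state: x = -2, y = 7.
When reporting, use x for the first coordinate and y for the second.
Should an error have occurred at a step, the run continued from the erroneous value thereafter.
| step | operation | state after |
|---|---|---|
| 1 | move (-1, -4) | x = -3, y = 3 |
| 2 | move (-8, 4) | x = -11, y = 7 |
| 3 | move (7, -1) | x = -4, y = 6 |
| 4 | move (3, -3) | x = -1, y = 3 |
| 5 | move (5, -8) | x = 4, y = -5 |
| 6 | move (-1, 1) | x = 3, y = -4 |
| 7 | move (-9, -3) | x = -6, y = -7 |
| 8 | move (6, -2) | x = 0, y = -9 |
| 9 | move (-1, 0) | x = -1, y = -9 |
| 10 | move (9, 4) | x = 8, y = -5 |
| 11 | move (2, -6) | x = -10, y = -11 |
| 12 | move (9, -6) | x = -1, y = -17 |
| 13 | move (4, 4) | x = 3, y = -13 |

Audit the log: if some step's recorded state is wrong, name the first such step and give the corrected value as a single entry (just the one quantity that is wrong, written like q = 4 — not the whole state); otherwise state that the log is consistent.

step 11, x = 10

step 1: x = -2 + (-1) = -3, y = 7 + (-4) = 3 -> agrees with the log
step 2: x = -3 + (-8) = -11, y = 3 + (4) = 7 -> agrees with the log
step 3: x = -11 + (7) = -4, y = 7 + (-1) = 6 -> no discrepancy
step 4: x = -4 + (3) = -1, y = 6 + (-3) = 3 -> matches
step 5: x = -1 + (5) = 4, y = 3 + (-8) = -5 -> no discrepancy
step 6: x = 4 + (-1) = 3, y = -5 + (1) = -4 -> exactly as logged
step 7: x = 3 + (-9) = -6, y = -4 + (-3) = -7 -> verified
step 8: x = -6 + (6) = 0, y = -7 + (-2) = -9 -> same as recorded
step 9: x = 0 + (-1) = -1, y = -9 + (0) = -9 -> confirmed correct
step 10: x = -1 + (9) = 8, y = -9 + (4) = -5 -> no discrepancy
step 11: x = 8 + (2) = 10, y = -5 + (-6) = -11 -> a discrepancy with the log
Conclusion: step 11 carries the first error; the entry should be x = 10.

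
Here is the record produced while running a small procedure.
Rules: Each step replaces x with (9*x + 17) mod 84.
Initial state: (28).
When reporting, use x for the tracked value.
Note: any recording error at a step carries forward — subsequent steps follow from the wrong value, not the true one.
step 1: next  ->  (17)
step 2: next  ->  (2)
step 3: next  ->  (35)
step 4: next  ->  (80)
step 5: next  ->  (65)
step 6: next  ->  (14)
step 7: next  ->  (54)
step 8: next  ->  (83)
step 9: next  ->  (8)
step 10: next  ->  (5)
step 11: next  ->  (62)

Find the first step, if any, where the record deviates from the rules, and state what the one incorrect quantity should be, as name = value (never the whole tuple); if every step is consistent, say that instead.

step 7, x = 59

Recomputing the run from the initial state:
step 1: x = 17
step 2: x = 2
step 3: x = 35
step 4: x = 80
step 5: x = 65
step 6: x = 14
step 7: x = 59
step 8: x = 44
step 9: x = 77
step 10: x = 38
step 11: x = 23
The first disagreement with the record is at step 7, where the value should be x = 59.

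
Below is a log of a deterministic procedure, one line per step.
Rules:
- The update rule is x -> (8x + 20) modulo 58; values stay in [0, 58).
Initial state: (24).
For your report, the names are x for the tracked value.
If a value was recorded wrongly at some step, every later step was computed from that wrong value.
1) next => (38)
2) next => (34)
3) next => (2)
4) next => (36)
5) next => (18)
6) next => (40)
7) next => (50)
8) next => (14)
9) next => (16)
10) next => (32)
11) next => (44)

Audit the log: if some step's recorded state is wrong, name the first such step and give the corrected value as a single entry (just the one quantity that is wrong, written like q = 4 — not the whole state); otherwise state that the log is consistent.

Recomputing the run from the initial state:
step 1: x = 38
step 2: x = 34
step 3: x = 2
step 4: x = 36
step 5: x = 18
step 6: x = 48
step 7: x = 56
step 8: x = 4
step 9: x = 52
step 10: x = 30
step 11: x = 28
The first disagreement with the log is at step 6, where the value should be x = 48.

step 6, x = 48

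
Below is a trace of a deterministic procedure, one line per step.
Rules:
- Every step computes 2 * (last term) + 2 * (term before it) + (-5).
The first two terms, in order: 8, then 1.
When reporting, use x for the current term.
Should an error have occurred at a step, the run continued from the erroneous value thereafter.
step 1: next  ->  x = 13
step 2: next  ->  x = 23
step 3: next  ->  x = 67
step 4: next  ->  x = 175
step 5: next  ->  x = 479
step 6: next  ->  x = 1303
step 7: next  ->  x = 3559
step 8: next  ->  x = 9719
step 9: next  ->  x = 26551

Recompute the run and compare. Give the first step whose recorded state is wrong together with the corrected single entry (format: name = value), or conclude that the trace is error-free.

no error

Recomputing the run from the initial state:
step 1: x = 13
step 2: x = 23
step 3: x = 67
step 4: x = 175
step 5: x = 479
step 6: x = 1303
step 7: x = 3559
step 8: x = 9719
step 9: x = 26551
This matches the trace at every step.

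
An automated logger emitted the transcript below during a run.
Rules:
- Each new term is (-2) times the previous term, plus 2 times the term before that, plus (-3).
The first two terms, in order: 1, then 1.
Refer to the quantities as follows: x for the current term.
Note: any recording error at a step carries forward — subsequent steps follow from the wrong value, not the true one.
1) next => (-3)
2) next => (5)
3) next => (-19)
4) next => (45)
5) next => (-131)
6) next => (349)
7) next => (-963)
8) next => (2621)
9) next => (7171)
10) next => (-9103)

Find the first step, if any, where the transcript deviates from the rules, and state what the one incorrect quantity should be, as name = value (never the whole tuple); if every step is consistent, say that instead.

step 9, x = -7171

1. x = -2*(1) + (2)*(1) + (-3) = -3 (matches)
2. x = -2*(-3) + (2)*(1) + (-3) = 5 (consistent with the transcript)
3. x = -2*(5) + (2)*(-3) + (-3) = -19 (agrees with the transcript)
4. x = -2*(-19) + (2)*(5) + (-3) = 45 (agrees with the transcript)
5. x = -2*(45) + (2)*(-19) + (-3) = -131 (consistent with the transcript)
6. x = -2*(-131) + (2)*(45) + (-3) = 349 (agrees with the transcript)
7. x = -2*(349) + (2)*(-131) + (-3) = -963 (confirmed correct)
8. x = -2*(-963) + (2)*(349) + (-3) = 2621 (consistent with the transcript)
9. x = -2*(2621) + (2)*(-963) + (-3) = -7171 (not what was recorded)
So the first discrepancy is step 9, where the right value is x = -7171.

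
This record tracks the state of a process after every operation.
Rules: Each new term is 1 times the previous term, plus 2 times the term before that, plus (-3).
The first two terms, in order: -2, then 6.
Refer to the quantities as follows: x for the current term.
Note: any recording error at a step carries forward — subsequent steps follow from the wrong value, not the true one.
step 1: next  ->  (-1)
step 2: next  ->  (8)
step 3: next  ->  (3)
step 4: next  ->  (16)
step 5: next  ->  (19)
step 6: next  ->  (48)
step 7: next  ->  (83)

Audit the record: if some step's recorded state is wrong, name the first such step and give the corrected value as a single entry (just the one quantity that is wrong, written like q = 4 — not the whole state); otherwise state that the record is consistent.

Step 1: x = 1*(6) + (2)*(-2) + (-3) = -1 — in agreement.
Step 2: x = 1*(-1) + (2)*(6) + (-3) = 8 — agrees with the record.
Step 3: x = 1*(8) + (2)*(-1) + (-3) = 3 — matches.
Step 4: x = 1*(3) + (2)*(8) + (-3) = 16 — verified.
Step 5: x = 1*(16) + (2)*(3) + (-3) = 19 — matches.
Step 6: x = 1*(19) + (2)*(16) + (-3) = 48 — confirmed correct.
Step 7: x = 1*(48) + (2)*(19) + (-3) = 83 — confirmed correct.
No step deviates from the rules.

no error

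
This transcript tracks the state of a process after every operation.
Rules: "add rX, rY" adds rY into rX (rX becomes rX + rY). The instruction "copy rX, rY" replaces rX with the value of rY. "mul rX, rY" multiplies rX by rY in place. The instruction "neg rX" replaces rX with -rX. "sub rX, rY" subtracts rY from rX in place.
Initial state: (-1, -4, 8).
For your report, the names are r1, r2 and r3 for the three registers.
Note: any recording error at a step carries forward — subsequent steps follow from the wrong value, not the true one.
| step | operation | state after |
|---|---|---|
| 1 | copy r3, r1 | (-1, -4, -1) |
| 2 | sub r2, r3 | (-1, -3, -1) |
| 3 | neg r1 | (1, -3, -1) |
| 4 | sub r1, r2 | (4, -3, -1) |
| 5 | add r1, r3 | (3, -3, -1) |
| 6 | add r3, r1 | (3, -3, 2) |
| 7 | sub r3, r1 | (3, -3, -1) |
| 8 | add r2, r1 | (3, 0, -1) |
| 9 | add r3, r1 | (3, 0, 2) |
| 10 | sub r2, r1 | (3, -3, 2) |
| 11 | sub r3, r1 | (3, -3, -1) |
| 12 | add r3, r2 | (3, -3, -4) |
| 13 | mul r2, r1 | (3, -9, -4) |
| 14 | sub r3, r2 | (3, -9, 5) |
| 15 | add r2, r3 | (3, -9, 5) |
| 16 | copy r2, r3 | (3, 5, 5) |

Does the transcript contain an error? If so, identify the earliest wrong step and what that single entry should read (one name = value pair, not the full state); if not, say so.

step 15, r2 = -4

step 1: r3 = -1 -> confirmed correct
step 2: r2 = -4 - -1 = -3 -> in agreement
step 3: r1 = -(-1) = 1 -> no discrepancy
step 4: r1 = 1 - -3 = 4 -> in agreement
step 5: r1 = 4 + -1 = 3 -> in agreement
step 6: r3 = -1 + 3 = 2 -> same as recorded
step 7: r3 = 2 - 3 = -1 -> checks out
step 8: r2 = -3 + 3 = 0 -> no discrepancy
step 9: r3 = -1 + 3 = 2 -> consistent with the transcript
step 10: r2 = 0 - 3 = -3 -> no discrepancy
step 11: r3 = 2 - 3 = -1 -> agrees with the transcript
step 12: r3 = -1 + -3 = -4 -> same as recorded
step 13: r2 = -3 * 3 = -9 -> matches
step 14: r3 = -4 - -9 = 5 -> exactly as logged
step 15: r2 = -9 + 5 = -4 -> not what was recorded
First deviation found at step 15; the corrected entry is r2 = -4.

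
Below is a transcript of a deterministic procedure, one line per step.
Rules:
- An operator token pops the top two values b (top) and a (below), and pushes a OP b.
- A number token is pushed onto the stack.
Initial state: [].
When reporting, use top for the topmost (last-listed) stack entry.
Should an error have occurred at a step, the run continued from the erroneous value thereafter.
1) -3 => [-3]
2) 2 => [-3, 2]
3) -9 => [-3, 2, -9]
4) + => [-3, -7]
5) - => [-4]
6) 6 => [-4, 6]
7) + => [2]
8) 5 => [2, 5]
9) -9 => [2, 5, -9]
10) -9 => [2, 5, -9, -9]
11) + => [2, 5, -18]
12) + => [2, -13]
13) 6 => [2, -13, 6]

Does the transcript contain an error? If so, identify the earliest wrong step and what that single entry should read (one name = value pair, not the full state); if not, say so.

step 5, top = 4

1. push -3: top = -3 (consistent with the transcript)
2. push 2: top = 2 (in agreement)
3. push -9: top = -9 (matches)
4. 2 + -9 = -7 (no discrepancy)
5. -3 - -7 = 4 (first mismatch against the transcript)
The earliest wrong entry is at step 5: it should read top = 4.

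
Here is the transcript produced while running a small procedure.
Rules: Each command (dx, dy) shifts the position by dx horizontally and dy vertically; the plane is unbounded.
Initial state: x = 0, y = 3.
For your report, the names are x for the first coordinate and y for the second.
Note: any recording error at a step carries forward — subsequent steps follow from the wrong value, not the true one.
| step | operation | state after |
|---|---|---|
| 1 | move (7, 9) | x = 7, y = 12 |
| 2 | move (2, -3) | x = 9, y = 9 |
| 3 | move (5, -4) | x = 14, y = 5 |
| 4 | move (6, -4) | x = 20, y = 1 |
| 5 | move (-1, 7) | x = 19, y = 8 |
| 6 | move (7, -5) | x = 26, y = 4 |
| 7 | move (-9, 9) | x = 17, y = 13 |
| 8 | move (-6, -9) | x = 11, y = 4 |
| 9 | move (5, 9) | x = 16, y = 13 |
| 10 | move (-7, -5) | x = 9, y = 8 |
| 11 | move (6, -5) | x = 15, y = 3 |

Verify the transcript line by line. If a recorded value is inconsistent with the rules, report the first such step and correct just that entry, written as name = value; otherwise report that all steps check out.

Step 1: x = 0 + (7) = 7, y = 3 + (9) = 12 — no discrepancy.
Step 2: x = 7 + (2) = 9, y = 12 + (-3) = 9 — verified.
Step 3: x = 9 + (5) = 14, y = 9 + (-4) = 5 — verified.
Step 4: x = 14 + (6) = 20, y = 5 + (-4) = 1 — in agreement.
Step 5: x = 20 + (-1) = 19, y = 1 + (7) = 8 — agrees with the transcript.
Step 6: x = 19 + (7) = 26, y = 8 + (-5) = 3 — the transcript disagrees here.
Conclusion: step 6 carries the first error; the entry should be y = 3.

step 6, y = 3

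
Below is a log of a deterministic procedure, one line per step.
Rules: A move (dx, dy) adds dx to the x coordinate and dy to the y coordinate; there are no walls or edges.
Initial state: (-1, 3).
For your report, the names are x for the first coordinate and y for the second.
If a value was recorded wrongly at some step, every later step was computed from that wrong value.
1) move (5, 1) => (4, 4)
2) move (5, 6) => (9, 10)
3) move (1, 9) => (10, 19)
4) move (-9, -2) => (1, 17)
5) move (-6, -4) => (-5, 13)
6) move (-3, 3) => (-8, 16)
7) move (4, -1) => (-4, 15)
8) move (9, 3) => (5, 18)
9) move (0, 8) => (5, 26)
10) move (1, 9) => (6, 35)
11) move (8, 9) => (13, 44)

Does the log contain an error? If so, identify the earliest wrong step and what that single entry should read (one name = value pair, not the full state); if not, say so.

Recomputing the run from the initial state:
step 1: x = 4, y = 4
step 2: x = 9, y = 10
step 3: x = 10, y = 19
step 4: x = 1, y = 17
step 5: x = -5, y = 13
step 6: x = -8, y = 16
step 7: x = -4, y = 15
step 8: x = 5, y = 18
step 9: x = 5, y = 26
step 10: x = 6, y = 35
step 11: x = 14, y = 44
The first disagreement with the log is at step 11, where the value should be x = 14.

step 11, x = 14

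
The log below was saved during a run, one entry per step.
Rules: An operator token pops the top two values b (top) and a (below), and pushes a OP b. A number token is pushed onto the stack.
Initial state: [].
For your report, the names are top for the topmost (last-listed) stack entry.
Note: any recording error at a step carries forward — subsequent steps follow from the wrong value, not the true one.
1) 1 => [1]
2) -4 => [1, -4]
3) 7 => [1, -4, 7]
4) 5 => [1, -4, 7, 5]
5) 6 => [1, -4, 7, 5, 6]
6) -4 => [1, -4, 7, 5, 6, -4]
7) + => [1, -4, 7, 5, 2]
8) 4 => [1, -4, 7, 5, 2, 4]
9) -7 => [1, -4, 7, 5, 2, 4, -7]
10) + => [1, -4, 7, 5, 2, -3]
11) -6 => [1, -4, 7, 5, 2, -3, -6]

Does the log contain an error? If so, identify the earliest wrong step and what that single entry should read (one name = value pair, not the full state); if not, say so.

no error

Recomputing the run from the initial state:
step 1: [1]
step 2: [1, -4]
step 3: [1, -4, 7]
step 4: [1, -4, 7, 5]
step 5: [1, -4, 7, 5, 6]
step 6: [1, -4, 7, 5, 6, -4]
step 7: [1, -4, 7, 5, 2]
step 8: [1, -4, 7, 5, 2, 4]
step 9: [1, -4, 7, 5, 2, 4, -7]
step 10: [1, -4, 7, 5, 2, -3]
step 11: [1, -4, 7, 5, 2, -3, -6]
This matches the log at every step.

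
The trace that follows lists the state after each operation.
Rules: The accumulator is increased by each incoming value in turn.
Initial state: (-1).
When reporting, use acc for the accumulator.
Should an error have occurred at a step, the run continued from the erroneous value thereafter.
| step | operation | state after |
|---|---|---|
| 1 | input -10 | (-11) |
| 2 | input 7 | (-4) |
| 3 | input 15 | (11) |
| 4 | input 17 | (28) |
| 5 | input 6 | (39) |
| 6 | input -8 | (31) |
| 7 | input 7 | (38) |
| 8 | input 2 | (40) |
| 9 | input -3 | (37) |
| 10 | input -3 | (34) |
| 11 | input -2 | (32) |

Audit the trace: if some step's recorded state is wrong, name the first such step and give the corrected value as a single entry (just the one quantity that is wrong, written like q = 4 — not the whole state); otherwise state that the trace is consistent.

step 5, acc = 34

1. acc = -1 + -10 = -11 (matches)
2. acc = -11 + 7 = -4 (matches)
3. acc = -4 + 15 = 11 (checks out)
4. acc = 11 + 17 = 28 (verified)
5. acc = 28 + 6 = 34 (the trace disagrees here)
The earliest wrong entry is at step 5: it should read acc = 34.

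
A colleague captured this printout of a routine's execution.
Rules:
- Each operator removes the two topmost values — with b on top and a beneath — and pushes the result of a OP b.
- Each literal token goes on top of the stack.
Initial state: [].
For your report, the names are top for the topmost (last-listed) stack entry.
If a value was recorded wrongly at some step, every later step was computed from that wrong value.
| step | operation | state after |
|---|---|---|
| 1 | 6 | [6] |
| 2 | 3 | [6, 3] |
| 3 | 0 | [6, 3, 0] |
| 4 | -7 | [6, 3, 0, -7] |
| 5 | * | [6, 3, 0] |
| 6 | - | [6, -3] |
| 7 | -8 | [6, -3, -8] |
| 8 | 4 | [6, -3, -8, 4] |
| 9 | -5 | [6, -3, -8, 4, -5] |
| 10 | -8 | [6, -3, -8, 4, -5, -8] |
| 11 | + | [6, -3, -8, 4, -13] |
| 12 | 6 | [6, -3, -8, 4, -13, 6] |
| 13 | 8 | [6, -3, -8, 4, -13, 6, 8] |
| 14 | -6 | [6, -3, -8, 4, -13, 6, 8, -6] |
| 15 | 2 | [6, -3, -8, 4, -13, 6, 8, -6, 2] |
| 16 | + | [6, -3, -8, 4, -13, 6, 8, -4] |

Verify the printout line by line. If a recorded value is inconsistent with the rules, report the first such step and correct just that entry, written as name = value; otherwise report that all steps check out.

step 6, top = 3

Recomputing the run from the initial state:
step 1: [6]
step 2: [6, 3]
step 3: [6, 3, 0]
step 4: [6, 3, 0, -7]
step 5: [6, 3, 0]
step 6: [6, 3]
step 7: [6, 3, -8]
step 8: [6, 3, -8, 4]
step 9: [6, 3, -8, 4, -5]
step 10: [6, 3, -8, 4, -5, -8]
step 11: [6, 3, -8, 4, -13]
step 12: [6, 3, -8, 4, -13, 6]
step 13: [6, 3, -8, 4, -13, 6, 8]
step 14: [6, 3, -8, 4, -13, 6, 8, -6]
step 15: [6, 3, -8, 4, -13, 6, 8, -6, 2]
step 16: [6, 3, -8, 4, -13, 6, 8, -4]
The first disagreement with the printout is at step 6, where the value should be top = 3.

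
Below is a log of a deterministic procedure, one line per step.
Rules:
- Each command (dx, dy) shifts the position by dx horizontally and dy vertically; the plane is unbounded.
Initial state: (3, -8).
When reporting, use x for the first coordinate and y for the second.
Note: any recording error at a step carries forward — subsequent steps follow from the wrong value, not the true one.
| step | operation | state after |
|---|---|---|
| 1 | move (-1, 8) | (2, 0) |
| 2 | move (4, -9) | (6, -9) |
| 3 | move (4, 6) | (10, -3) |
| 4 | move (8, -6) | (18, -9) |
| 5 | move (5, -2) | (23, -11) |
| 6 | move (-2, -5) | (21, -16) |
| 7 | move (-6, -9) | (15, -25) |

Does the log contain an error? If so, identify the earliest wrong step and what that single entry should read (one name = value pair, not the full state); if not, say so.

Step 1: x = 3 + (-1) = 2, y = -8 + (8) = 0 — verified.
Step 2: x = 2 + (4) = 6, y = 0 + (-9) = -9 — exactly as logged.
Step 3: x = 6 + (4) = 10, y = -9 + (6) = -3 — verified.
Step 4: x = 10 + (8) = 18, y = -3 + (-6) = -9 — confirmed correct.
Step 5: x = 18 + (5) = 23, y = -9 + (-2) = -11 — in agreement.
Step 6: x = 23 + (-2) = 21, y = -11 + (-5) = -16 — agrees with the log.
Step 7: x = 21 + (-6) = 15, y = -16 + (-9) = -25 — consistent with the log.
All steps check out; nothing to correct.

no error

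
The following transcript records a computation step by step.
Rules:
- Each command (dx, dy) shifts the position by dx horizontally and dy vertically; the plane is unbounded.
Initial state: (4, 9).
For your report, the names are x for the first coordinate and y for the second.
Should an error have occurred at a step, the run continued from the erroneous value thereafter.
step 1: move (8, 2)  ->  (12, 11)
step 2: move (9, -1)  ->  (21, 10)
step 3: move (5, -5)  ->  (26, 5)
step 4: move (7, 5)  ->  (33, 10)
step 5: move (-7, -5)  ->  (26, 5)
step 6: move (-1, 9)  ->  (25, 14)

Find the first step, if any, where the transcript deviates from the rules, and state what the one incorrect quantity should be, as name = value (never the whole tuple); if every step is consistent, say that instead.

no error

step 1: x = 4 + (8) = 12, y = 9 + (2) = 11 -> in agreement
step 2: x = 12 + (9) = 21, y = 11 + (-1) = 10 -> consistent with the transcript
step 3: x = 21 + (5) = 26, y = 10 + (-5) = 5 -> in agreement
step 4: x = 26 + (7) = 33, y = 5 + (5) = 10 -> same as recorded
step 5: x = 33 + (-7) = 26, y = 10 + (-5) = 5 -> verified
step 6: x = 26 + (-1) = 25, y = 5 + (9) = 14 -> no discrepancy
All steps check out; nothing to correct.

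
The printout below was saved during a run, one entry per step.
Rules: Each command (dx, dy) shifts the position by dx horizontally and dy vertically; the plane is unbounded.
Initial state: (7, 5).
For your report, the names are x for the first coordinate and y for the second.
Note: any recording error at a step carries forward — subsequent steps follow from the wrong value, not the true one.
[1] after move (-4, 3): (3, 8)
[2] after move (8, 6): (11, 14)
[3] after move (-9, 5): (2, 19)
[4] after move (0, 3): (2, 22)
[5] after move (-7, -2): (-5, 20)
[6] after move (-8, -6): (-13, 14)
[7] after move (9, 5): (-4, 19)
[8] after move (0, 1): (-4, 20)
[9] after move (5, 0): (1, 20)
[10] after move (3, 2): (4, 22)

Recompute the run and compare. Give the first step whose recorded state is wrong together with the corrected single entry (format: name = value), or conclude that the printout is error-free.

no error

Recomputing the run from the initial state:
step 1: x = 3, y = 8
step 2: x = 11, y = 14
step 3: x = 2, y = 19
step 4: x = 2, y = 22
step 5: x = -5, y = 20
step 6: x = -13, y = 14
step 7: x = -4, y = 19
step 8: x = -4, y = 20
step 9: x = 1, y = 20
step 10: x = 4, y = 22
This matches the printout at every step.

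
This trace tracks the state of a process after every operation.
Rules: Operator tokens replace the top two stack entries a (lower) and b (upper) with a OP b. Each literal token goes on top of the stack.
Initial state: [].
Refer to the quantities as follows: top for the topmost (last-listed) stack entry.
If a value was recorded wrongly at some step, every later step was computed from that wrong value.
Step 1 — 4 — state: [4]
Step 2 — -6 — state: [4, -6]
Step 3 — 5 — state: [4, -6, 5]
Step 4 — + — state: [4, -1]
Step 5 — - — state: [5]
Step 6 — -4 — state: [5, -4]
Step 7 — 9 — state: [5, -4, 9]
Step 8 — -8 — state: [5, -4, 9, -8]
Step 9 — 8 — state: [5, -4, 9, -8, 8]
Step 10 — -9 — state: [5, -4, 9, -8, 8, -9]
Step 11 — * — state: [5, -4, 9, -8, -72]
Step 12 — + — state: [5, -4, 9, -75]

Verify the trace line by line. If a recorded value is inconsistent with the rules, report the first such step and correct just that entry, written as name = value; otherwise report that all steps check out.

step 1: push 4: top = 4 -> matches
step 2: push -6: top = -6 -> in agreement
step 3: push 5: top = 5 -> checks out
step 4: -6 + 5 = -1 -> verified
step 5: 4 - -1 = 5 -> exactly as logged
step 6: push -4: top = -4 -> verified
step 7: push 9: top = 9 -> consistent with the trace
step 8: push -8: top = -8 -> no discrepancy
step 9: push 8: top = 8 -> exactly as logged
step 10: push -9: top = -9 -> agrees with the trace
step 11: 8 * -9 = -72 -> no discrepancy
step 12: -8 + -72 = -80 -> the entry is off here
First deviation found at step 12; the corrected entry is top = -80.

step 12, top = -80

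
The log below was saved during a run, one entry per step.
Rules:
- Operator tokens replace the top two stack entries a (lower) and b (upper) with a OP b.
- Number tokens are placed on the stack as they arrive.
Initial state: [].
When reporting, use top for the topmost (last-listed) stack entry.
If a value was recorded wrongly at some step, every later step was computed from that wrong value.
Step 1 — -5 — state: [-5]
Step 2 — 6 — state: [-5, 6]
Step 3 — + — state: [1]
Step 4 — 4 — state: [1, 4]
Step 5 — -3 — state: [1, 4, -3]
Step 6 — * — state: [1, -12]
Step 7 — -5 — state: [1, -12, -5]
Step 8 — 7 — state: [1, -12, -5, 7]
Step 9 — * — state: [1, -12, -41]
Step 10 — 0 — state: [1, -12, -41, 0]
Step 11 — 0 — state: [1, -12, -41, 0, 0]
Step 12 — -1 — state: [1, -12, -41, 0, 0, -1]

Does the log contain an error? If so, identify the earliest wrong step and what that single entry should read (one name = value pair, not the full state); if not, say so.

step 9, top = -35

step 1: push -5: top = -5 -> same as recorded
step 2: push 6: top = 6 -> agrees with the log
step 3: -5 + 6 = 1 -> no discrepancy
step 4: push 4: top = 4 -> confirmed correct
step 5: push -3: top = -3 -> exactly as logged
step 6: 4 * -3 = -12 -> consistent with the log
step 7: push -5: top = -5 -> checks out
step 8: push 7: top = 7 -> checks out
step 9: -5 * 7 = -35 -> the log disagrees here
First incorrect step: 9; the correct value is top = -35.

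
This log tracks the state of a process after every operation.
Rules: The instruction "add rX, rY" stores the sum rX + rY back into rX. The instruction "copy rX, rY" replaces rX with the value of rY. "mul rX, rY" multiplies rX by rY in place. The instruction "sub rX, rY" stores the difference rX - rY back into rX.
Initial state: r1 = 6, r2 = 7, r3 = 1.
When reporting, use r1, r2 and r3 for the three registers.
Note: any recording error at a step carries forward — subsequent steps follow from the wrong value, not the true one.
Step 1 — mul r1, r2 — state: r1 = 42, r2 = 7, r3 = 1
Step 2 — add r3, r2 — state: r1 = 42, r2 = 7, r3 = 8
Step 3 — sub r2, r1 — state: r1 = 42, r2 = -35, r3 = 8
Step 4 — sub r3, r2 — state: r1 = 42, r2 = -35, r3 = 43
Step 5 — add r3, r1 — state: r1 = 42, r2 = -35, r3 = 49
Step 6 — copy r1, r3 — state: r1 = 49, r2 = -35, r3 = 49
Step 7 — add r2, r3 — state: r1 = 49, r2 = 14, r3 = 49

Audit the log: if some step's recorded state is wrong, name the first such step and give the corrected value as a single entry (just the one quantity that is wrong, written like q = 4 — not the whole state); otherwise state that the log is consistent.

Step 1: r1 = 6 * 7 = 42 — confirmed correct.
Step 2: r3 = 1 + 7 = 8 — checks out.
Step 3: r2 = 7 - 42 = -35 — consistent with the log.
Step 4: r3 = 8 - -35 = 43 — consistent with the log.
Step 5: r3 = 43 + 42 = 85 — the log disagrees here.
That makes step 5 the first incorrect line — r3 = 85 is what it should show.

step 5, r3 = 85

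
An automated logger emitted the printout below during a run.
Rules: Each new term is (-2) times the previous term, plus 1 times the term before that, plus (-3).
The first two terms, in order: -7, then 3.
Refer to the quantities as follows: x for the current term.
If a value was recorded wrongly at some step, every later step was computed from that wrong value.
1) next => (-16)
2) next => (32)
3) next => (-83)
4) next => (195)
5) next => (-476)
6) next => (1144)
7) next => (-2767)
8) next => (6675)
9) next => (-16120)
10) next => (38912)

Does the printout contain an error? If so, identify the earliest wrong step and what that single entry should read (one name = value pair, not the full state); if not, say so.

no error

1. x = -2*(3) + (1)*(-7) + (-3) = -16 (in agreement)
2. x = -2*(-16) + (1)*(3) + (-3) = 32 (matches)
3. x = -2*(32) + (1)*(-16) + (-3) = -83 (same as recorded)
4. x = -2*(-83) + (1)*(32) + (-3) = 195 (no discrepancy)
5. x = -2*(195) + (1)*(-83) + (-3) = -476 (in agreement)
6. x = -2*(-476) + (1)*(195) + (-3) = 1144 (checks out)
7. x = -2*(1144) + (1)*(-476) + (-3) = -2767 (agrees with the printout)
8. x = -2*(-2767) + (1)*(1144) + (-3) = 6675 (exactly as logged)
9. x = -2*(6675) + (1)*(-2767) + (-3) = -16120 (confirmed correct)
10. x = -2*(-16120) + (1)*(6675) + (-3) = 38912 (confirmed correct)
No step deviates from the rules.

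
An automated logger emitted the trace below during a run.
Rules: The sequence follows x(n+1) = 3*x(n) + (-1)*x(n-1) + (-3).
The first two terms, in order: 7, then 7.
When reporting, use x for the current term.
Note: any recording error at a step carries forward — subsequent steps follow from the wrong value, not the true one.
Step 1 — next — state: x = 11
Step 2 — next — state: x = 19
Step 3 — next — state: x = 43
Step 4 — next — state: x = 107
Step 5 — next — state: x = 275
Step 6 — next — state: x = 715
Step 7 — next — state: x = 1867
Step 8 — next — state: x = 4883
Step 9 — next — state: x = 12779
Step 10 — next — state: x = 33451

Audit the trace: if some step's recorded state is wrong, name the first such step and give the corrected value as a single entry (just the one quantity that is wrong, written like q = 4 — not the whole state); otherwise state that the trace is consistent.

step 2, x = 23

Step 1: x = 3*(7) + (-1)*(7) + (-3) = 11 — no discrepancy.
Step 2: x = 3*(11) + (-1)*(7) + (-3) = 23 — not what was recorded.
That makes step 2 the first incorrect line — x = 23 is what it should show.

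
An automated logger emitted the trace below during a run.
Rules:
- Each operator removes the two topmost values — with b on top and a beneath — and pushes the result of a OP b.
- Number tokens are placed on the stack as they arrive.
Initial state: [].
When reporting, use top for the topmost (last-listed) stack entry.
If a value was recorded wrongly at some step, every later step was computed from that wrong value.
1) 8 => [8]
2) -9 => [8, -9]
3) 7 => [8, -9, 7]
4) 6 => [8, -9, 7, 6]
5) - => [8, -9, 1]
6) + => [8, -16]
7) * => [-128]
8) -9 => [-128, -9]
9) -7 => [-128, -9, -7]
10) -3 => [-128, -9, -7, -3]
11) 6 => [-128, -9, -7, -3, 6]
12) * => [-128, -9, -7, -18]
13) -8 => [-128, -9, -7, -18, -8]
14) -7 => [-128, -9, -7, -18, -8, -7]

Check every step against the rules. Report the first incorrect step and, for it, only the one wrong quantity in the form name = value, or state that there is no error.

step 6, top = -8

step 1: push 8: top = 8 -> consistent with the trace
step 2: push -9: top = -9 -> consistent with the trace
step 3: push 7: top = 7 -> matches
step 4: push 6: top = 6 -> confirmed correct
step 5: 7 - 6 = 1 -> matches
step 6: -9 + 1 = -8 -> first mismatch against the trace
So the first discrepancy is step 6, where the right value is top = -8.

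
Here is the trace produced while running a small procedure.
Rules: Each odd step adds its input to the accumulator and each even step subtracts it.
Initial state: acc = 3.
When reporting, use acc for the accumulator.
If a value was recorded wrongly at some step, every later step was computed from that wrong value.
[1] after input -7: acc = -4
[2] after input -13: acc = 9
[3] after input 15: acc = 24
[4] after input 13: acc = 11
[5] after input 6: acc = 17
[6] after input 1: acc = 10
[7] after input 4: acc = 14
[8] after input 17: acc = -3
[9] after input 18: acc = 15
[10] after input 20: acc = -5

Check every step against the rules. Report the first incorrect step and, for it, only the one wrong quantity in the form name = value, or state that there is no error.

step 6, acc = 16

Step 1: acc = 3 + -7 = -4 — confirmed correct.
Step 2: acc = -4 - -13 = 9 — in agreement.
Step 3: acc = 9 + 15 = 24 — matches.
Step 4: acc = 24 - 13 = 11 — checks out.
Step 5: acc = 11 + 6 = 17 — checks out.
Step 6: acc = 17 - 1 = 16 — not what was recorded.
First incorrect step: 6; the correct value is acc = 16.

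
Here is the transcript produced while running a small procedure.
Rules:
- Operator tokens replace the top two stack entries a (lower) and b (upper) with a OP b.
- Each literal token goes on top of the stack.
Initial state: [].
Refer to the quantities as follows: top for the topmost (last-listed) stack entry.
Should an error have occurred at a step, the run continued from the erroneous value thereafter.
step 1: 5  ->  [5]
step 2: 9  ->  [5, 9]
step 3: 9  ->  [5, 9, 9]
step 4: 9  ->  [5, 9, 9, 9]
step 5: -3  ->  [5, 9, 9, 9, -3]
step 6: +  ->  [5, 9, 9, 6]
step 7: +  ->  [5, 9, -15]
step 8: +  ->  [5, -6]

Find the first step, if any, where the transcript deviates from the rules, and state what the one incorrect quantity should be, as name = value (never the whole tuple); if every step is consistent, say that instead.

step 7, top = 15

step 1: push 5: top = 5 -> consistent with the transcript
step 2: push 9: top = 9 -> in agreement
step 3: push 9: top = 9 -> in agreement
step 4: push 9: top = 9 -> confirmed correct
step 5: push -3: top = -3 -> matches
step 6: 9 + -3 = 6 -> agrees with the transcript
step 7: 9 + 6 = 15 -> the transcript disagrees here
First deviation found at step 7; the corrected entry is top = 15.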